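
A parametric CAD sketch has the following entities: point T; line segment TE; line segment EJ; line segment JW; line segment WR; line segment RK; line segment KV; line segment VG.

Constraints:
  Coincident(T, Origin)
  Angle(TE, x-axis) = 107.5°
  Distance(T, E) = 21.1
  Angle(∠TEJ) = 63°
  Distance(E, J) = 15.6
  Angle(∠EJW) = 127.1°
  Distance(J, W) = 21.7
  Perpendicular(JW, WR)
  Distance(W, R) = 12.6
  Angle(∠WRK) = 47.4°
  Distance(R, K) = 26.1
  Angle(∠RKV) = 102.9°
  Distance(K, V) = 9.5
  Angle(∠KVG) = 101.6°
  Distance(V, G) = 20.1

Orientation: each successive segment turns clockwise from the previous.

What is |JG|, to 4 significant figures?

27.23

∠RKV = 102.9° gives KV at -2.100° from the x-axis; with |KV| = 9.5, V = (24.18, 17.34). ∠KVG = 101.6° gives VG at -80.50° from the x-axis; with |VG| = 20.1, G = (27.49, -2.481). Then |JG| = |G − J| = 27.23.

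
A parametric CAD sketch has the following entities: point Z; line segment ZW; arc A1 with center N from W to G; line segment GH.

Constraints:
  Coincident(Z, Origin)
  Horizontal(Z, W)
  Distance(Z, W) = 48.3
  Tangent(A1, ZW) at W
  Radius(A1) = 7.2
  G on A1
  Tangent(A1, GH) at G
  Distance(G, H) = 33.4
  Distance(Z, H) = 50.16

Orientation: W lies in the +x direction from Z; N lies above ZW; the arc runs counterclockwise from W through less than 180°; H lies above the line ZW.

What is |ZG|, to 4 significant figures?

55.17

Checks: Z.y = 0.00, W.y = 0.00 ✓; |NG| = 7.200 ✓; ∠(NG, GH) = 90.00° ✓; |GH| = 33.40 ✓; |ZH| = 50.16 ✓.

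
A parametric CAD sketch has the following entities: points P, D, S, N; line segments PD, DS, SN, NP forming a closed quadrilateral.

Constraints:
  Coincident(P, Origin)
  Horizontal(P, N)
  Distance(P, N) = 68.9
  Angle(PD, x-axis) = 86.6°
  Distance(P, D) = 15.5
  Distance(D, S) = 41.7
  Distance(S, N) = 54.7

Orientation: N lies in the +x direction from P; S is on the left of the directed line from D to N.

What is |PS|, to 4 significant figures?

53.37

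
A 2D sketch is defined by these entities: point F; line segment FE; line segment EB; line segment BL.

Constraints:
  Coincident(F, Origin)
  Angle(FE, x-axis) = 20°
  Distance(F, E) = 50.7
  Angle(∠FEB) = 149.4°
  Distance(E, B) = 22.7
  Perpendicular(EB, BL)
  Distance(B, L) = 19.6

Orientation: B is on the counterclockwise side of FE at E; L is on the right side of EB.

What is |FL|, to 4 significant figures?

80.39

F is at the origin; FE runs at 20.0° with length 50.7, so E = 50.7·(cos 20.0°, sin 20.0°) = (47.64, 17.34). ∠FEB = 149.4°, so EB runs at 20.0° + (180° − 149.4°) = 50.60° from the x-axis; with |EB| = 22.7, B = E + 22.7·(cos 50.60°, sin 50.60°) = (62.05, 34.88). EB ⟂ BL; with |BL| = 19.6 on the right of EB, L = B + 19.6·(0.7727, -0.6347) = (77.20, 22.44). Then |FL| = |L − F| = 80.39.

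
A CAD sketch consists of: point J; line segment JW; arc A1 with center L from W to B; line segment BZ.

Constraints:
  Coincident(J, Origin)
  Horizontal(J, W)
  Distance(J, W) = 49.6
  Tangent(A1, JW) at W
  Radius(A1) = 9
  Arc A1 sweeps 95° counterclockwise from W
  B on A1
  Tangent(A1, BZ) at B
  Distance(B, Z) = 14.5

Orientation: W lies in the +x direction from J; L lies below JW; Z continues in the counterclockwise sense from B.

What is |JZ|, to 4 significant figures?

48.40

On A1, W sits at bearing 90° from L; a 95° counterclockwise sweep puts B at bearing 185°, so B = L + 9.0·(cos 185°, sin 185°) = (40.63, -9.784). Since A1 is tangent to BZ there, LB ⟂ BZ, so BZ runs along (−sin 185°, cos 185°); with |BZ| = 14.5, Z = (41.90, -24.23). Then |JZ| = |Z − J| = 48.40.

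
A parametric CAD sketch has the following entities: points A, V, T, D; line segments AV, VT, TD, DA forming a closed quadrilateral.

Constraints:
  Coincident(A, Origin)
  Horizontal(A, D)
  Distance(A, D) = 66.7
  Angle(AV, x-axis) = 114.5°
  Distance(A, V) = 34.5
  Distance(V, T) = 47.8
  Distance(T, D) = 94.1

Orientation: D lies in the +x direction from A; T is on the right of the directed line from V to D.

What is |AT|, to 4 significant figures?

30.15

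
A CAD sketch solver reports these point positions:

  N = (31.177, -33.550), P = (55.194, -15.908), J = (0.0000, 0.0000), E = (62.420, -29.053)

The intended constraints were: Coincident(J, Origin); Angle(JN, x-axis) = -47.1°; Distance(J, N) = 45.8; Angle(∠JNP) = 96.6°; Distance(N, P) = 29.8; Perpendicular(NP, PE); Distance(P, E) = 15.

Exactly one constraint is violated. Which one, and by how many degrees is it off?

Perpendicular(NP, PE) — off by 7.50°.

J = (0.00, 0.00) ✓; JN at -47.10° ✓; |JN| = 45.80 ✓; ∠JNP = 96.60° ✓; |NP| = 29.80 ✓; ∠(NP, PE) = 97.50° ✗; |PE| = 15.00 ✓.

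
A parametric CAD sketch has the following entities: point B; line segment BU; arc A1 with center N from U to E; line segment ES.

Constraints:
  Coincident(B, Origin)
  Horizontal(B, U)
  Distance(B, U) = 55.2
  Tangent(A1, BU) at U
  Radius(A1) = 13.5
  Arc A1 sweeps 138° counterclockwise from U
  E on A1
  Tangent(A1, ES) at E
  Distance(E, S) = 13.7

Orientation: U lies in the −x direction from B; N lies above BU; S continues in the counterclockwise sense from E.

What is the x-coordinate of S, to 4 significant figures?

-56.35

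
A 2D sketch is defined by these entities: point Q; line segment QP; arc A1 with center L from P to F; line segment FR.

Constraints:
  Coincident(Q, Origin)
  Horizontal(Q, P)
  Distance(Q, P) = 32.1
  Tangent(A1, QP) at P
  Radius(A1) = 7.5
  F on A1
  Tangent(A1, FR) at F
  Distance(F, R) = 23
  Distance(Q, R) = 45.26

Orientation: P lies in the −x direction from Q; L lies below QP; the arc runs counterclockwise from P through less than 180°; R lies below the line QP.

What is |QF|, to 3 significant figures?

40.4

Checks: |LP| = 7.500 ✓; |LF| = 7.500 ✓; ∠(LF, FR) = 90.00° ✓; |FR| = 23.00 ✓; |QR| = 45.26 ✓.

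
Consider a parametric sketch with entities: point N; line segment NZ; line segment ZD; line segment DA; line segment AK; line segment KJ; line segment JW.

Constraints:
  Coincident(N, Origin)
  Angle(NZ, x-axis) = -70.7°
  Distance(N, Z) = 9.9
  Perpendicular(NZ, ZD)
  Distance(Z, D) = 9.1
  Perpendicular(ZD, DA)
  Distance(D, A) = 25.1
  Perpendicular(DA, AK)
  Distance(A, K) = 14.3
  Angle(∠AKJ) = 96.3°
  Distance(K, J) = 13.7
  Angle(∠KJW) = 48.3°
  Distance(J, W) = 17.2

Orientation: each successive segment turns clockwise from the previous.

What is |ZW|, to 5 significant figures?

22.660

N is at the origin; NZ runs at -70.7° with length 9.9, so Z = (3.2721, -9.3436). The perpendicularity gives ZD at right angles to NZ, so ZD runs at -160.70°; with |ZD| = 9.1, D = (-5.3165, -12.351). ZD ⟂ DA, so DA runs at 109.30°; with |DA| = 25.1, A = (-13.612, 11.338). The perpendicularity gives AK at right angles to DA, so AK runs at 19.300°; with |AK| = 14.3, K = (-0.11605, 16.064). ∠AKJ = 96.3° gives KJ at -64.400° from the x-axis; with |KJ| = 13.7, J = (5.8035, 3.7093). ∠KJW = 48.3° gives JW at 163.90° from the x-axis; with |JW| = 17.2, W = (-10.722, 8.4792). Then |ZW| = |W − Z| = 22.660.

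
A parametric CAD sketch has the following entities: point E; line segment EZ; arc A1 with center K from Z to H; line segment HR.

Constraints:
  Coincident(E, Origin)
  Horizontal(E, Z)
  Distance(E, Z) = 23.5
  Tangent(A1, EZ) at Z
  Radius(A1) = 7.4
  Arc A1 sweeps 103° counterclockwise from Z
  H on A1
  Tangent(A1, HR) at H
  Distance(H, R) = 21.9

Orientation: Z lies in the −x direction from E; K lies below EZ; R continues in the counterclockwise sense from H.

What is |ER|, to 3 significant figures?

39.9

E is at the origin; EZ is horizontal with |EZ| = 23.5 and Z on the −x side, so Z = (-23.5, 0.00). Since A1 is tangent to EZ there, KZ ⟂ EZ, so K = Z + (0, -7.4) = (-23.5, -7.40). On A1, Z sits at bearing 90° from K; a 103° counterclockwise sweep puts H at bearing 193°, so H = K + 7.4·(cos 193°, sin 193°) = (-30.7, -9.06). A1 meets HR tangentially, so KH is at right angles to HR, so HR runs along (−sin 193°, cos 193°); with |HR| = 21.9, R = (-25.8, -30.4). Then |ER| = |R − E| = 39.9.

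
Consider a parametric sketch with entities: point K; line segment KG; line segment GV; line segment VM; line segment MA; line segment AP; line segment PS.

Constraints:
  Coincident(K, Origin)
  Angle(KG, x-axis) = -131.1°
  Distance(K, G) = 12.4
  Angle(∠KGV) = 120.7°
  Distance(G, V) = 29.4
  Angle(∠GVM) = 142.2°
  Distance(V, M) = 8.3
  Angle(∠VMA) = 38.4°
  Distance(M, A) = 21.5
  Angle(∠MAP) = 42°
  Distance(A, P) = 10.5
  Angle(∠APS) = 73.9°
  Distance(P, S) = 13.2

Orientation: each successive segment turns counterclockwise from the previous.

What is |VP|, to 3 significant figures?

7.43

∠VMA = 38.4° gives MA at 108° from the x-axis; with |MA| = 21.5, A = (1.41, -21.4). ∠MAP = 42.0° gives AP at -114° from the x-axis; with |AP| = 10.5, P = (-2.93, -31.0). Then |VP| = |P − V| = 7.43.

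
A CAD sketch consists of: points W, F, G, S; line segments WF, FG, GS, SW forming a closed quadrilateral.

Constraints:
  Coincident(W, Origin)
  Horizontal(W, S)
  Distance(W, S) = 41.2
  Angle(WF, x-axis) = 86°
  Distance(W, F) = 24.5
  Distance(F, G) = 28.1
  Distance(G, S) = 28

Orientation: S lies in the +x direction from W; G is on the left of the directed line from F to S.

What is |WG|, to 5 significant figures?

39.255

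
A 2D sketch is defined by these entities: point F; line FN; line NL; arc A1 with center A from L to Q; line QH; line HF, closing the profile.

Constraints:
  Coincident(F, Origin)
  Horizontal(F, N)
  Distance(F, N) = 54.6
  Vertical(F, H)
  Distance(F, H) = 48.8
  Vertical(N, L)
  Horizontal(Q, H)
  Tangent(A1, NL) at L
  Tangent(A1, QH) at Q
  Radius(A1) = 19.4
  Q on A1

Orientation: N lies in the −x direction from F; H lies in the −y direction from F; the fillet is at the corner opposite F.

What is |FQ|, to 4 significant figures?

60.17

The virtual corner opposite F is at (-54.60, -48.80). Since A1 is tangent to NL there, AL ⟂ NL and A1 meets QH tangentially, so AQ is at right angles to QH, with radius 19.4, so the center A sits 19.4 in from both sides at A = (-35.20, -29.40). That places the tangent points at L = (-54.60, -29.40) on NL and Q = (-35.20, -48.80) on QH. Then |FQ| = |Q − F| = 60.17.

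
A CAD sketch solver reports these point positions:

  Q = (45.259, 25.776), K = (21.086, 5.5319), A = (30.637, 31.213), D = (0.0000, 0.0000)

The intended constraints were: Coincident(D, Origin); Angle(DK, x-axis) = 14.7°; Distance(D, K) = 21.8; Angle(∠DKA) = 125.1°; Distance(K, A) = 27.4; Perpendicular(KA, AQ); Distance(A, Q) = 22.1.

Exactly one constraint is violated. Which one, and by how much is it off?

Distance(A, Q) = 22.1 — off by 6.50.

D = (0.00, 0.00) ✓; DK at 14.70° ✓; |DK| = 21.80 ✓; ∠DKA = 125.1° ✓; |KA| = 27.40 ✓; ∠(KA, AQ) = 90.00° ✓; |AQ| = 15.60 ✗.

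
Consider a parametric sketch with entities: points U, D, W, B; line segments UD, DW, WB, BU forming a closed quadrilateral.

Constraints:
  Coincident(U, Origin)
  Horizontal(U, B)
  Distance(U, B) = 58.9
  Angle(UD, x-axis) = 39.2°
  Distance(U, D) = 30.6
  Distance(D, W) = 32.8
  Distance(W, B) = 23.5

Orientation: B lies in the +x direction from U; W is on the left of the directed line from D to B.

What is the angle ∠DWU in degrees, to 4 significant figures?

15.51°

Checks: |DW| = 32.80 ✓; |WB| = 23.50 ✓.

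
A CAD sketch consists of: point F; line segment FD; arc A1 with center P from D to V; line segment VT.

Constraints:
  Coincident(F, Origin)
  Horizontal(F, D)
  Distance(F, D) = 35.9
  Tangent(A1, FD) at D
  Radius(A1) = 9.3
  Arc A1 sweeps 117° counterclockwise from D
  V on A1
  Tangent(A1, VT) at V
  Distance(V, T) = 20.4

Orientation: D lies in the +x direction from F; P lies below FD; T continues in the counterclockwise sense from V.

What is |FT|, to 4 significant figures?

48.63

On A1, D sits at bearing 90° from P; a 117° counterclockwise sweep puts V at bearing 207°, so V = P + 9.3·(cos 207°, sin 207°) = (27.61, -13.52). The tangent condition forces PV to be normal to VT, so VT runs along (−sin 207°, cos 207°); with |VT| = 20.4, T = (36.88, -31.70). Then |FT| = |T − F| = 48.63.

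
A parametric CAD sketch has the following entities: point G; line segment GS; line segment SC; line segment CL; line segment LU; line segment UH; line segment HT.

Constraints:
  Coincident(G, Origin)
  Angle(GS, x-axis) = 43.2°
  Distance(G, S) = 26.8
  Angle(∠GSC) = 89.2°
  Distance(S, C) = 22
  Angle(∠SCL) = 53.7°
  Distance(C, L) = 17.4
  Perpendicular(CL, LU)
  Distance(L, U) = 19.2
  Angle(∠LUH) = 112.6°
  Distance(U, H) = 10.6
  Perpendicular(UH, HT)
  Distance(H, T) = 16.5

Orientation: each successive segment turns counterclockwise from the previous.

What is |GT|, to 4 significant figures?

33.75

∠LUH = 112.6° gives UH at 57.70° from the x-axis; with |UH| = 10.6, H = (25.91, 22.74). UH ⟂ HT, so HT runs at 147.7°; with |HT| = 16.5, T = (11.96, 31.56). Then |GT| = |T − G| = 33.75.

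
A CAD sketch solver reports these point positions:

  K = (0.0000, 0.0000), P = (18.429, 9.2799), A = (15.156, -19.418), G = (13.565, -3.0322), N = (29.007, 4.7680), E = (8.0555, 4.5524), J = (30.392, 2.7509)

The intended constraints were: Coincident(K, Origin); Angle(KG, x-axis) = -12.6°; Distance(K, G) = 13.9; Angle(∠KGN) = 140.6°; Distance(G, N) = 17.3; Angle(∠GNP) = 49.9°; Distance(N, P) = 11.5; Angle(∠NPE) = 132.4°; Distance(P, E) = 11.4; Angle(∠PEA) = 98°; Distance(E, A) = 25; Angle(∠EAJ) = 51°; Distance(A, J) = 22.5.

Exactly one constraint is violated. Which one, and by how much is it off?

Distance(A, J) = 22.5 — off by 4.40.

K = (0.00, 0.00) ✓; KG at -12.60° ✓; |KG| = 13.90 ✓; ∠KGN = 140.6° ✓; |GN| = 17.30 ✓; ∠GNP = 49.90° ✓; |NP| = 11.50 ✓; ∠NPE = 132.4° ✓; |PE| = 11.40 ✓; ∠PEA = 98.00° ✓; |EA| = 25.00 ✓; ∠EAJ = 51.00° ✓; |AJ| = 26.90 ✗.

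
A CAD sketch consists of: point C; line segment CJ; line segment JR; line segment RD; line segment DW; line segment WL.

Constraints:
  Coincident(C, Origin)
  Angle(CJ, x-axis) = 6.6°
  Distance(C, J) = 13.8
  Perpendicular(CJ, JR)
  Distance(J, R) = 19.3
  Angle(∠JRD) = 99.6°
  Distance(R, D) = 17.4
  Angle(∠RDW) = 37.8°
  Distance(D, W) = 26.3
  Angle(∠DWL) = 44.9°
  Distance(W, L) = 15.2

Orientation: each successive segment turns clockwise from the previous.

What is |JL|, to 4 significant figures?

18.07

C is at the origin; CJ runs at 6.6° with length 13.8, so J = (13.71, 1.586). CJ ⟂ JR, so JR runs at -83.40°; with |JR| = 19.3, R = (15.93, -17.59). ∠JRD = 99.6° gives RD at -163.8° from the x-axis; with |RD| = 17.4, D = (-0.7823, -22.44). ∠RDW = 37.8° gives DW at 54.00° from the x-axis; with |DW| = 26.3, W = (14.68, -1.163). ∠DWL = 44.9° gives WL at -81.10° from the x-axis; with |WL| = 15.2, L = (17.03, -16.18). Then |JL| = |L − J| = 18.07.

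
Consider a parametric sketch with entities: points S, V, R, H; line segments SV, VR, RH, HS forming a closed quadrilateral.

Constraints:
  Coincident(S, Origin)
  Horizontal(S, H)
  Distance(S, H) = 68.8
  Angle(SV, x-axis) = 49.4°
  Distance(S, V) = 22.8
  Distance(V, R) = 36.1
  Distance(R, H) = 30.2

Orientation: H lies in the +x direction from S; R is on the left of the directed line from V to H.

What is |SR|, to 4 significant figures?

55.72

S is at the origin; SH is horizontal with |SH| = 68.8 and H in +x, so H = (68.8, 0). SV runs at 49.4° with |SV| = 22.8, so V = (14.84, 17.31). R is determined by |VR| = 36.1 and |RH| = 30.2 together: it lies at the intersection of circle(V, 36.1) and circle(H, 30.2). With |VH| = 56.67, the foot of the radical line on VH is 31.79 from V and the perpendicular offset is √(36.1² − 31.79²) = 17.11. Taking the left-of-VH solution: R = (50.33, 23.90).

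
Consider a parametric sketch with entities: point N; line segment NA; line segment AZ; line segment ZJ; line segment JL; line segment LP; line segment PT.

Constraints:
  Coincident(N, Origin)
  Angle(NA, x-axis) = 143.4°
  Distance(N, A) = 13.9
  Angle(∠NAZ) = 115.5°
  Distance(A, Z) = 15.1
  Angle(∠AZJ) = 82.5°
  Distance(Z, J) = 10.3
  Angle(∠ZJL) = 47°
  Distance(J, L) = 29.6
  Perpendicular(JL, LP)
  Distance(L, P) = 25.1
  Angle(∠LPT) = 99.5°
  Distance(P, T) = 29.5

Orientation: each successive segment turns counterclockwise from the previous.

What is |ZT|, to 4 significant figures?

23.36

N is at the origin; NA runs at 143.4° with length 13.9, so A = (-11.16, 8.288). ∠NAZ = 115.5° gives AZ at -152.1° from the x-axis; with |AZ| = 15.1, Z = (-24.50, 1.222). ∠AZJ = 82.5° gives ZJ at -54.60° from the x-axis; with |ZJ| = 10.3, J = (-18.54, -7.174). ∠ZJL = 47.0° gives JL at 78.40° from the x-axis; with |JL| = 29.6, L = (-12.59, 21.82). The perpendicularity gives LP at right angles to JL, so LP runs at 168.4°; with |LP| = 25.1, P = (-37.17, 26.87). ∠LPT = 99.5° gives PT at -111.1° from the x-axis; with |PT| = 29.5, T = (-47.79, -0.6537). Then |ZT| = |T − Z| = 23.36.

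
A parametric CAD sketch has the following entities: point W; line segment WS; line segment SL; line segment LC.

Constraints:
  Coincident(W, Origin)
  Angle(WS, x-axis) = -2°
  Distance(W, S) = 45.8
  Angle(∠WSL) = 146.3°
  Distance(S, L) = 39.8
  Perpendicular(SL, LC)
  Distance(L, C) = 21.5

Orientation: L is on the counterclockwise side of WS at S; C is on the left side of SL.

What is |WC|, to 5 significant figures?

78.002

W is at the origin; WS runs at -2.0° with length 45.8, so S = 45.8·(cos -2.0°, sin -2.0°) = (45.772, -1.5984). ∠WSL = 146.3°, so SL runs at -2.0° + (180° − 146.3°) = 31.700° from the x-axis; with |SL| = 39.8, L = S + 39.8·(cos 31.700°, sin 31.700°) = (79.634, 19.315). The perpendicularity gives LC at right angles to SL; with |LC| = 21.5 on the left of SL, C = L + 21.5·(-0.52547, 0.85081) = (68.337, 37.608). Then |WC| = |C − W| = 78.002.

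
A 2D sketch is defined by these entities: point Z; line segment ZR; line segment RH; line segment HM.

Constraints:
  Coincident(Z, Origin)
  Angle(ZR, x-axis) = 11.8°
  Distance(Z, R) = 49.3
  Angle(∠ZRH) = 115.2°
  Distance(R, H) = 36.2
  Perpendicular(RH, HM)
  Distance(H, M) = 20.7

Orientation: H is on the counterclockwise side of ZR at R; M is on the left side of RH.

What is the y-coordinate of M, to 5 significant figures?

50.093

Z is at the origin; ZR runs at 11.8° with length 49.3, so R = 49.3·(cos 11.8°, sin 11.8°) = (48.258, 10.082). ∠ZRH = 115.2°, so RH runs at 11.8° + (180° − 115.2°) = 76.600° from the x-axis; with |RH| = 36.2, H = R + 36.2·(cos 76.600°, sin 76.600°) = (56.647, 45.296). RH ⟂ HM; with |HM| = 20.7 on the left of RH, M = H + 20.7·(-0.97278, 0.23175) = (36.511, 50.093). So M.y = 50.093.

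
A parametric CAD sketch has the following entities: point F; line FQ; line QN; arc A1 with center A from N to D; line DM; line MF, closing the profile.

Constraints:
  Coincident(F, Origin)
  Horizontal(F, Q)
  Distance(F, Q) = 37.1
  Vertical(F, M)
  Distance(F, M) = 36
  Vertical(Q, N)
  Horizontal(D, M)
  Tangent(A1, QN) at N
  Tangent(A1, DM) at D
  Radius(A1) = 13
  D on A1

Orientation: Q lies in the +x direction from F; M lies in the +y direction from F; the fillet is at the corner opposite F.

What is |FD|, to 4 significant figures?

43.32

The virtual corner opposite F is at (37.10, 36.00). The tangent condition forces AN to be normal to QN and since A1 is tangent to DM there, AD ⟂ DM, with radius 13.0, so the center A sits 13.0 in from both sides at A = (24.10, 23.00). That places the tangent points at N = (37.10, 23.00) on QN and D = (24.10, 36.00) on DM. Then |FD| = |D − F| = 43.32.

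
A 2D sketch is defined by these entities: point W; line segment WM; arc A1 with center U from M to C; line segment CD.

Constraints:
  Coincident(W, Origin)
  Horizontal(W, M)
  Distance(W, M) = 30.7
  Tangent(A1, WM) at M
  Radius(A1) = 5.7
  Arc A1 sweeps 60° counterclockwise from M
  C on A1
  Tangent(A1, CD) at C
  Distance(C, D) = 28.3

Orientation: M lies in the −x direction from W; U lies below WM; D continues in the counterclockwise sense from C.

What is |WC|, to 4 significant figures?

35.75

Tangency of A1 to WM means the radius UM is perpendicular to WM, so U = M + (0, -5.7) = (-30.70, -5.700). On A1, M sits at bearing 90° from U; a 60° counterclockwise sweep puts C at bearing 150°, so C = U + 5.7·(cos 150°, sin 150°) = (-35.64, -2.850). Then |WC| = |C − W| = 35.75.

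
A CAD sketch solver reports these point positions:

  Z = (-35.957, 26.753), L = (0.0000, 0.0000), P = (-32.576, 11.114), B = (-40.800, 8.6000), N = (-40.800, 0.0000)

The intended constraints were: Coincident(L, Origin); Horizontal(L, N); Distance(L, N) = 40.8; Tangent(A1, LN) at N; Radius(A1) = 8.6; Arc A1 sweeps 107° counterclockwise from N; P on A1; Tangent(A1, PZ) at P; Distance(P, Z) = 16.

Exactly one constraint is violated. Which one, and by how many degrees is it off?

Tangent(A1, PZ) at P — off by 4.80°.

L = (0.00, 0.00) ✓; L.y = 0.00, N.y = 0.00 ✓; |LN| = 40.80 ✓; ∠(BN, NL) = 90.00° ✓; |BN| = 8.600 ✓; bearing(B→P) − bearing(B→N) = 107.0° ✓; |BP| = 8.600 ✓; ∠(BP, PZ) = 94.80° ✗; |PZ| = 16.00 ✓.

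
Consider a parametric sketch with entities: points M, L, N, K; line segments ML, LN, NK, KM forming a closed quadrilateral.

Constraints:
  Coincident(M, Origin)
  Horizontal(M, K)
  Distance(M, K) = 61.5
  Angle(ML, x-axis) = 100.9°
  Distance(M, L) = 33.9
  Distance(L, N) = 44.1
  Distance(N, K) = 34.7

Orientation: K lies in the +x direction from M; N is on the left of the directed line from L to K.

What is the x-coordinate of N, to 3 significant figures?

36.8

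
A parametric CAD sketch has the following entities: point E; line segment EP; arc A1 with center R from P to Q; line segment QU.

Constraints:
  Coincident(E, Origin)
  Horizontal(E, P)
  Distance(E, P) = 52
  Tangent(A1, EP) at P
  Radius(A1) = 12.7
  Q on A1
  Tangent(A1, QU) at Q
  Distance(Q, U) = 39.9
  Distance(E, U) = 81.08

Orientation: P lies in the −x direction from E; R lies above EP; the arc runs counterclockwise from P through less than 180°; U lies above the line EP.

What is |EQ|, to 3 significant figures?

45.2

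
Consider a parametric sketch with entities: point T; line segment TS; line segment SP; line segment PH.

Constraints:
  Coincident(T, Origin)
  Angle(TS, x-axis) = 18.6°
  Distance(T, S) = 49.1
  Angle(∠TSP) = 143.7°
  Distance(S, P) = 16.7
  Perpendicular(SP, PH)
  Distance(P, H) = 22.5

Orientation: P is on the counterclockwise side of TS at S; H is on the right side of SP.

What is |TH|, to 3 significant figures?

76.3

T is at the origin; TS runs at 18.6° with length 49.1, so S = 49.1·(cos 18.6°, sin 18.6°) = (46.5, 15.7). ∠TSP = 143.7°, so SP runs at 18.6° + (180° − 143.7°) = 54.9° from the x-axis; with |SP| = 16.7, P = S + 16.7·(cos 54.9°, sin 54.9°) = (56.1, 29.3). SP is perpendicular to PH; with |PH| = 22.5 on the right of SP, H = P + 22.5·(0.818, -0.575) = (74.5, 16.4). Then |TH| = |H − T| = 76.3.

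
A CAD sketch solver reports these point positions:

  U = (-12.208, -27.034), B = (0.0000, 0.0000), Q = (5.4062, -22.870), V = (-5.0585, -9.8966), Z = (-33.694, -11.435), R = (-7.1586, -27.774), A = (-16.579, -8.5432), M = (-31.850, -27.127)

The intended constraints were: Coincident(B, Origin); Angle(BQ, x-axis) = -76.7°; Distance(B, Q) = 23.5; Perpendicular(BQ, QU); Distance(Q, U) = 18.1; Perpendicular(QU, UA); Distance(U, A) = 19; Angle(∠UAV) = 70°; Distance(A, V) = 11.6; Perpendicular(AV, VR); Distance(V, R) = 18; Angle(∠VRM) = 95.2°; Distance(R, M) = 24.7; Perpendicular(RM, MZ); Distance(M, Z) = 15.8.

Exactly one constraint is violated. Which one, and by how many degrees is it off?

Perpendicular(RM, MZ) — off by 8.20°.

B = (0.00, 0.00) ✓; BQ at -76.70° ✓; |BQ| = 23.50 ✓; ∠(BQ, QU) = 90.00° ✓; |QU| = 18.10 ✓; ∠(QU, UA) = 90.00° ✓; |UA| = 19.00 ✓; ∠UAV = 70.00° ✓; |AV| = 11.60 ✓; ∠(AV, VR) = 90.00° ✓; |VR| = 18.00 ✓; ∠VRM = 95.20° ✓; |RM| = 24.70 ✓; ∠(RM, MZ) = 81.80° ✗; |MZ| = 15.80 ✓.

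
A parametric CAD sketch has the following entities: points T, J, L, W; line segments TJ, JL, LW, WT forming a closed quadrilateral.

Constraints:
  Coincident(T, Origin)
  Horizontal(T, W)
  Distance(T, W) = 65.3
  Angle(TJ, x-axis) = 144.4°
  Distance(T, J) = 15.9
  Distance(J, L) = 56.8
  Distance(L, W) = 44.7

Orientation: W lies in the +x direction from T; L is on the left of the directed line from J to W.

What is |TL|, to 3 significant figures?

51.5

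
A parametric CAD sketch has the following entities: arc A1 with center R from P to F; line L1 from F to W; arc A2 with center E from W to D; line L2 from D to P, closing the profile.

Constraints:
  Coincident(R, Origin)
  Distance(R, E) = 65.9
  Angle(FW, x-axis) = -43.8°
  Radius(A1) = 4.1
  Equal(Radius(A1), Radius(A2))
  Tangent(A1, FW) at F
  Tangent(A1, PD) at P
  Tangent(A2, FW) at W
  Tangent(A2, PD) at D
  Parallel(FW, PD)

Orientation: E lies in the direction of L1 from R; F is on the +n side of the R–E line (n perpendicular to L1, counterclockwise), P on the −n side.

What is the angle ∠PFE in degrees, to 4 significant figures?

86.44°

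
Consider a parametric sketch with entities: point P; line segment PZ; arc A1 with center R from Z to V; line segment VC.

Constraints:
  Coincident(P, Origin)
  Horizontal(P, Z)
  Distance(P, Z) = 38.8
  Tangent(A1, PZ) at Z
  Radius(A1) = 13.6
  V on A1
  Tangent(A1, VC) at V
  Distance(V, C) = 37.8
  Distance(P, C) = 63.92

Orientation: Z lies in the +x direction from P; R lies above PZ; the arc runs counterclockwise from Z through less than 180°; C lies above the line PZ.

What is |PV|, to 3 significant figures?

54.7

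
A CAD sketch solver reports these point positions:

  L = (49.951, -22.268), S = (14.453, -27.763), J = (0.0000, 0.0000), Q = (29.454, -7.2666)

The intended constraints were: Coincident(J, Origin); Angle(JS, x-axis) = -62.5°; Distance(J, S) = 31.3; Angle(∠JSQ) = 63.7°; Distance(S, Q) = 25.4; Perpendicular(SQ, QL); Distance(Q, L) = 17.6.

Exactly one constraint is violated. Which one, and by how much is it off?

Distance(Q, L) = 17.6 — off by 7.80.

J = (0.00, 0.00) ✓; JS at -62.50° ✓; |JS| = 31.30 ✓; ∠JSQ = 63.70° ✓; |SQ| = 25.40 ✓; ∠(SQ, QL) = 90.00° ✓; |QL| = 25.40 ✗.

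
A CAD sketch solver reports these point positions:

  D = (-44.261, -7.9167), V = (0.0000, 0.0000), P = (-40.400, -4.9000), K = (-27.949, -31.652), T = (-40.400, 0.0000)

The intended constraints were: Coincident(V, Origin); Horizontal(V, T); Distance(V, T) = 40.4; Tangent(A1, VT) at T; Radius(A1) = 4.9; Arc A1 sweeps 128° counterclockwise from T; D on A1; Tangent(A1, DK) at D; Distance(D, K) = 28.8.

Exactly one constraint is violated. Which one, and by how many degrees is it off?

Tangent(A1, DK) at D — off by 3.50°.

V = (0.00, 0.00) ✓; V.y = 0.00, T.y = 0.00 ✓; |VT| = 40.40 ✓; ∠(PT, TV) = 90.00° ✓; |PT| = 4.900 ✓; bearing(P→D) − bearing(P→T) = 128.0° ✓; |PD| = 4.900 ✓; ∠(PD, DK) = 93.50° ✗; |DK| = 28.80 ✓.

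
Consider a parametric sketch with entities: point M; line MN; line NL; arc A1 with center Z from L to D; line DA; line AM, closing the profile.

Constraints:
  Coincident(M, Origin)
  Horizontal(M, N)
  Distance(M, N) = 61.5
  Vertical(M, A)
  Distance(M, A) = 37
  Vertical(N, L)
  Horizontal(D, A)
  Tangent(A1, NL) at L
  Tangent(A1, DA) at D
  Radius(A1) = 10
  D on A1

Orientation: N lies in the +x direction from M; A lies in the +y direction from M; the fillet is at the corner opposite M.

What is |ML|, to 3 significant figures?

67.2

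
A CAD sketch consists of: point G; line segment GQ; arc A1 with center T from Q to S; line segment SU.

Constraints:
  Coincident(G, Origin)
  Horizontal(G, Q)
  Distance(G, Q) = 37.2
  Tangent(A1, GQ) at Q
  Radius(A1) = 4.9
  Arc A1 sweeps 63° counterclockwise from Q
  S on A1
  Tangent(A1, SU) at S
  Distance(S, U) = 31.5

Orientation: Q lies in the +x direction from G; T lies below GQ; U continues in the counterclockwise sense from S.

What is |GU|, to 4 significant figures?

35.90

G is at the origin; GQ is horizontal with |GQ| = 37.2 and Q on the +x side, so Q = (37.20, 0.000). The tangent condition forces TQ to be normal to GQ, so T = Q + (0, -4.9) = (37.20, -4.900). On A1, Q sits at bearing 90° from T; a 63° counterclockwise sweep puts S at bearing 153°, so S = T + 4.9·(cos 153°, sin 153°) = (32.83, -2.675). The tangent condition forces TS to be normal to SU, so SU runs along (−sin 153°, cos 153°); with |SU| = 31.5, U = (18.53, -30.74). Then |GU| = |U − G| = 35.90.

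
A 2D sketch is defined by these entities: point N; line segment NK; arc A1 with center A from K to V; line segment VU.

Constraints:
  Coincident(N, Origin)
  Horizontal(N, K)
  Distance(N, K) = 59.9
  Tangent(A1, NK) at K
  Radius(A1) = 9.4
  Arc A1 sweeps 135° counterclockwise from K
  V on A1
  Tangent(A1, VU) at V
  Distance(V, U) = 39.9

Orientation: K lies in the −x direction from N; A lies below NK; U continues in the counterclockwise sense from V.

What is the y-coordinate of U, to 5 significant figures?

-44.260

On A1, K sits at bearing 90° from A; a 135° counterclockwise sweep puts V at bearing 225°, so V = A + 9.4·(cos 225°, sin 225°) = (-66.547, -16.047). The tangent condition forces AV to be normal to VU, so VU runs along (−sin 225°, cos 225°); with |VU| = 39.9, U = (-38.333, -44.260). So U.y = -44.260.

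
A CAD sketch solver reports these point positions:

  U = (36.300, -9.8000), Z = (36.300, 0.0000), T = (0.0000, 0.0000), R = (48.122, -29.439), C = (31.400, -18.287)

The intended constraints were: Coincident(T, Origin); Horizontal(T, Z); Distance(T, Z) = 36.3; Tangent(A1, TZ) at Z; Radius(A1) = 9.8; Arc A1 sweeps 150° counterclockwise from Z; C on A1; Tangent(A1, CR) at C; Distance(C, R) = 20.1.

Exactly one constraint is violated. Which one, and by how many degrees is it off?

Tangent(A1, CR) at C — off by 3.70°.

T = (0.00, 0.00) ✓; T.y = 0.00, Z.y = 0.00 ✓; |TZ| = 36.30 ✓; ∠(UZ, ZT) = 90.00° ✓; |UZ| = 9.800 ✓; bearing(U→C) − bearing(U→Z) = 150.0° ✓; |UC| = 9.800 ✓; ∠(UC, CR) = 93.70° ✗; |CR| = 20.10 ✓.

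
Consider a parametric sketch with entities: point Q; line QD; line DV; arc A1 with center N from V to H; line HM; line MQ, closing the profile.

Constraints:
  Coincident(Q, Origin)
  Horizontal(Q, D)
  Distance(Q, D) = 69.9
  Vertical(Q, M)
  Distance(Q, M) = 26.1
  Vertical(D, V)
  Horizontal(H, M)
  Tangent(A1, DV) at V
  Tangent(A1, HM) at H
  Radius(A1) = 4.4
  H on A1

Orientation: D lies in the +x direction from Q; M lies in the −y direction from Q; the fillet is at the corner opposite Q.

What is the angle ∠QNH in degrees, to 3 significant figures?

108°

The virtual corner opposite Q is at (69.9, -26.1). The tangent condition forces NV to be normal to DV and tangency of A1 to HM means the radius NH is perpendicular to HM, with radius 4.4, so the center N sits 4.4 in from both sides at N = (65.5, -21.7). That places the tangent points at V = (69.9, -21.7) on DV and H = (65.5, -26.1) on HM. Then cos ∠QNH = NQ·NH / (|NQ||NH|), giving 108°.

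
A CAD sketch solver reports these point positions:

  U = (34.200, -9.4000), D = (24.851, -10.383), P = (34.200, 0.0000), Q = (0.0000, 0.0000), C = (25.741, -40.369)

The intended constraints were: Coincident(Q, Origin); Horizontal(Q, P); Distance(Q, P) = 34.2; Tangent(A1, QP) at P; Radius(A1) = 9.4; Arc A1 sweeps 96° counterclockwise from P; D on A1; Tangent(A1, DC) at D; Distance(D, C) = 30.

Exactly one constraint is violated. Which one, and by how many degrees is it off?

Tangent(A1, DC) at D — off by 4.30°.

Q = (0.00, 0.00) ✓; Q.y = 0.00, P.y = 0.00 ✓; |QP| = 34.20 ✓; ∠(UP, PQ) = 90.00° ✓; |UP| = 9.400 ✓; bearing(U→D) − bearing(U→P) = 96.00° ✓; |UD| = 9.401 ✓; ∠(UD, DC) = 94.30° ✗; |DC| = 30.00 ✓.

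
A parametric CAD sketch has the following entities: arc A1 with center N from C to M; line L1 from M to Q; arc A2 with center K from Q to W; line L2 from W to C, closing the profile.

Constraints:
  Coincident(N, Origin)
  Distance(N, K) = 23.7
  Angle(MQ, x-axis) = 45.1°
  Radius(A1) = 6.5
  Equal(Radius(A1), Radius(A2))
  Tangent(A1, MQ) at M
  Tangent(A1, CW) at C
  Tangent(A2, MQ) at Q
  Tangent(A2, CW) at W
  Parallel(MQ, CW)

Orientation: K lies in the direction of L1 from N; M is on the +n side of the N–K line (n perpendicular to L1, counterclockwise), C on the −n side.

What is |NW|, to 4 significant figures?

24.58

The slot axis is L1's direction at 45.1°, so u = (cos 45.1°, sin 45.1°) = (0.7059, 0.7083) and n = (−sin 45.1°, cos 45.1°) = (-0.7083, 0.7059). N is at the origin and K lies 23.7 along u from N, so K = 23.7·u = (16.73, 16.79). Tangency of A1 to both parallel lines with radius 6.5 puts M and C at N ± 6.5·n: M = (-4.604, 4.588), C = (4.604, -4.588). Equal radii place Q and W the same way about K: Q = K + 6.5·n = (12.12, 21.38), W = K − 6.5·n = (21.33, 12.20). Then |NW| = |W − N| = 24.58.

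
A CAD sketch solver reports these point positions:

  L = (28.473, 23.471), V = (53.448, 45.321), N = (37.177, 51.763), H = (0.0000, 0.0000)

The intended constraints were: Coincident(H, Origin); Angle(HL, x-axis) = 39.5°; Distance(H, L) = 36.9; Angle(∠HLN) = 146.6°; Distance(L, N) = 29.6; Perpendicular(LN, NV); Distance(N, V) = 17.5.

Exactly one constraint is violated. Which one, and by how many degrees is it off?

Perpendicular(LN, NV) — off by 4.50°.

H = (0.00, 0.00) ✓; HL at 39.50° ✓; |HL| = 36.90 ✓; ∠HLN = 146.6° ✓; |LN| = 29.60 ✓; ∠(LN, NV) = 94.50° ✗; |NV| = 17.50 ✓.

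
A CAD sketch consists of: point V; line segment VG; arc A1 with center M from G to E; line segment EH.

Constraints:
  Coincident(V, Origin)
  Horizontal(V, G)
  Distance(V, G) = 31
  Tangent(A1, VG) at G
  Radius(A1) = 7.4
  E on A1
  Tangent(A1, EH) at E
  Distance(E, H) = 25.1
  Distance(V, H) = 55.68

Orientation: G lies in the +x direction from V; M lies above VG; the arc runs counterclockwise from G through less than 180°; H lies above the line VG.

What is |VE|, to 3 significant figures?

37.8

Checks: V.y = 0.00, G.y = 0.00 ✓; |ME| = 7.400 ✓; ∠(ME, EH) = 90.00° ✓; |EH| = 25.10 ✓; |VH| = 55.68 ✓.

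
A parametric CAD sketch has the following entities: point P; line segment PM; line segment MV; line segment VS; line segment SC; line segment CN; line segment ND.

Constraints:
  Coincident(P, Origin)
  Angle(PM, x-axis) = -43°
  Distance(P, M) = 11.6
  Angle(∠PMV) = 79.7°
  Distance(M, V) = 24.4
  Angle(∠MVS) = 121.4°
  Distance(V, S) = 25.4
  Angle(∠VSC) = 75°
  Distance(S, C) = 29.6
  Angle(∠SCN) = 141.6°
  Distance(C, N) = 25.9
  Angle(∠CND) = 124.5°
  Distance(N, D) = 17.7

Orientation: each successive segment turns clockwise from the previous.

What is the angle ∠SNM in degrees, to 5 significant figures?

55.467°

P is at the origin; PM runs at -43.0° with length 11.6, so M = (8.4837, -7.9112). ∠PMV = 79.7° gives MV at -143.30° from the x-axis; with |MV| = 24.4, V = (-11.080, -22.493). ∠MVS = 121.4° gives VS at 158.10° from the x-axis; with |VS| = 25.4, S = (-34.647, -13.019). ∠VSC = 75.0° gives SC at 53.100° from the x-axis; with |SC| = 29.6, C = (-16.874, 10.651). ∠SCN = 141.6° gives CN at 14.700° from the x-axis; with |CN| = 25.9, N = (8.1780, 17.224). Then cos ∠SNM = NS·NM / (|NS||NM|), giving 55.467°.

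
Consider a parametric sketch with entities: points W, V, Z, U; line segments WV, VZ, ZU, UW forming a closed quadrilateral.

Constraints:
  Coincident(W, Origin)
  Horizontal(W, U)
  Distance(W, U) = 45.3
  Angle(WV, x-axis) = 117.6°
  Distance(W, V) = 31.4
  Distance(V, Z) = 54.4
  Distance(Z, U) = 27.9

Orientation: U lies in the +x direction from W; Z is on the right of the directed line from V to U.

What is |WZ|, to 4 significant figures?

24.83

W is at the origin; WU is horizontal with |WU| = 45.3 and U in +x, so U = (45.3, 0). WV runs at 117.6° with |WV| = 31.4, so V = (-14.55, 27.83). Z is determined by |VZ| = 54.4 and |ZU| = 27.9 together: it lies at the intersection of circle(V, 54.4) and circle(U, 27.9). With |VU| = 66.00, the foot of the radical line on VU is 49.52 from V and the perpendicular offset is √(54.4² − 49.52²) = 22.51. Taking the right-of-VU solution: Z = (20.87, -13.47).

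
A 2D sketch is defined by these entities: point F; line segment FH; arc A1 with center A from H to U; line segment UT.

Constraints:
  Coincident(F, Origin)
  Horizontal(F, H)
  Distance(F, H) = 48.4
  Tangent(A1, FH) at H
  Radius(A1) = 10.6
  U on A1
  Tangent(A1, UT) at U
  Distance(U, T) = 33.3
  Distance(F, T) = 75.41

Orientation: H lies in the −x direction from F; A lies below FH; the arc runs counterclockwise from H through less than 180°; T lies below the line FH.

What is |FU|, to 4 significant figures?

59.73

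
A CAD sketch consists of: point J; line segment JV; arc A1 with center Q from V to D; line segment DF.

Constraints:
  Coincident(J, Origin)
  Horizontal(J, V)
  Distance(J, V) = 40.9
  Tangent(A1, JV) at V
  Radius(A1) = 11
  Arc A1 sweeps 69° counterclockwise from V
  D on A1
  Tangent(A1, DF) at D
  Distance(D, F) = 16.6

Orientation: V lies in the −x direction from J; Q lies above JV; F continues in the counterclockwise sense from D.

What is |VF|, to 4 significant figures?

27.78

On A1, V sits at bearing -90° from Q; a 69° counterclockwise sweep puts D at bearing -21°, so D = Q + 11.0·(cos -21°, sin -21°) = (-30.63, 7.058). Since A1 is tangent to DF there, QD ⟂ DF, so DF runs along (−sin -21°, cos -21°); with |DF| = 16.6, F = (-24.68, 22.56). Then |VF| = |F − V| = 27.78.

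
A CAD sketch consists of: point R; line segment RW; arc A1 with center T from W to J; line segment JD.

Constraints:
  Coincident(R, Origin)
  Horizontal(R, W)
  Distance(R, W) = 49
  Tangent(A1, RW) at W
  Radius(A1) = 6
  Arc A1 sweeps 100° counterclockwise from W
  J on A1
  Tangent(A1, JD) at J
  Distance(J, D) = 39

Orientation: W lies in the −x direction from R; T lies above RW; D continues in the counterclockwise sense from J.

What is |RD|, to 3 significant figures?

67.5

R is at the origin; RW is horizontal with |RW| = 49.0 and W on the −x side, so W = (-49.0, 0.00). Since A1 is tangent to RW there, TW ⟂ RW, so T = W + (0, 6) = (-49.0, 6.00). On A1, W sits at bearing -90° from T; a 100° counterclockwise sweep puts J at bearing 10°, so J = T + 6.0·(cos 10°, sin 10°) = (-43.1, 7.04). Tangency of A1 to JD means the radius TJ is perpendicular to JD, so JD runs along (−sin 10°, cos 10°); with |JD| = 39.0, D = (-49.9, 45.4). Then |RD| = |D − R| = 67.5.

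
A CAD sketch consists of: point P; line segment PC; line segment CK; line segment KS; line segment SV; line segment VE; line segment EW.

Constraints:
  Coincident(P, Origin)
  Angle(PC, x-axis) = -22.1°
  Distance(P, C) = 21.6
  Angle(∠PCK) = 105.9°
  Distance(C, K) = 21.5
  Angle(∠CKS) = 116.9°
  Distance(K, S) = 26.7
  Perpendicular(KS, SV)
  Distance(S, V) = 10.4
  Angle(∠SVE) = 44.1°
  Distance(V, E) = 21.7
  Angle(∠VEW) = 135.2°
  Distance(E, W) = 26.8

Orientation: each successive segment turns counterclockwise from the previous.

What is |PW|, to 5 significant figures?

66.086

P is at the origin; PC runs at -22.1° with length 21.6, so C = (20.013, -8.1264). ∠PCK = 105.9° gives CK at 52.000° from the x-axis; with |CK| = 21.5, K = (33.250, 8.8158). ∠CKS = 116.9° gives KS at 115.10° from the x-axis; with |KS| = 26.7, S = (21.924, 32.994). KS is perpendicular to SV, so SV runs at -154.90°; with |SV| = 10.4, V = (12.506, 28.583). ∠SVE = 44.1° gives VE at -19.000° from the x-axis; with |VE| = 21.7, E = (33.023, 21.518). ∠VEW = 135.2° gives EW at 25.800° from the x-axis; with |EW| = 26.8, W = (57.152, 33.182). Then |PW| = |W − P| = 66.086.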